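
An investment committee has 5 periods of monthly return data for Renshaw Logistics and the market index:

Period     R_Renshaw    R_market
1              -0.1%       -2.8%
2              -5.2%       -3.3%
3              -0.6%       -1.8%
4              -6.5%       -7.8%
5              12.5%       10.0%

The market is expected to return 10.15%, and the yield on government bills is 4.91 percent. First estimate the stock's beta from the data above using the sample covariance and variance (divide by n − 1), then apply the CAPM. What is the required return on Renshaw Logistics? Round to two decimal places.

10.69%

Mean R_i = (-0.1 − 5.2 − 0.6 − 6.5 + 12.5) / 5 = 0.0200%
Mean R_m = (-2.8 − 3.3 − 1.8 − 7.8 + 10.0) / 5 = -1.1400%
Σ(R_i − R̄_i)(R_m − R̄_m) = 194.3340  ⇒  Cov = 194.3340 / 4 = 48.5835
Σ(R_m − R̄_m)² = 176.3120  ⇒  Var(R_m) = 176.3120 / 4 = 44.0780
β = Cov / Var(R_m) = 48.5835 / 44.0780 = 1.1022
MRP = 10.15% − 4.91% = 5.24%
E(R) = R_f + β × MRP = 4.91% + 1.1022 × 5.24% = 10.69%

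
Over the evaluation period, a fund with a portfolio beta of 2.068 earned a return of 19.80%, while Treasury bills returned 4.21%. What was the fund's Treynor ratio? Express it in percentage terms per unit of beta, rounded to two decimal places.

7.54%

Treynor = (R_P − R_f) / β_P = (19.80% − 4.21%) / 2.0680 = 15.59% / 2.0680 = 7.54%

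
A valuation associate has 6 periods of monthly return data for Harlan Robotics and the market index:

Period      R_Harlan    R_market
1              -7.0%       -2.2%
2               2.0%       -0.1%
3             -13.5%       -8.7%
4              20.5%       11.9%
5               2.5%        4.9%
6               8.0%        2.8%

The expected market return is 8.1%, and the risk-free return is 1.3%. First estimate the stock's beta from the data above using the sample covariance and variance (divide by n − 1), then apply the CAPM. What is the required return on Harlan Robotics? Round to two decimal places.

Mean R_i = (-7.0 + 2.0 − 13.5 + 20.5 + 2.5 + 8.0) / 6 = 2.0833%
Mean R_m = (-2.2 − 0.1 − 8.7 + 11.9 + 4.9 + 2.8) / 6 = 1.4333%
Σ(R_i − R̄_i)(R_m − R̄_m) = 393.3333  ⇒  Cov = 393.3333 / 5 = 78.6667
Σ(R_m − R̄_m)² = 241.6733  ⇒  Var(R_m) = 241.6733 / 5 = 48.3347
β = Cov / Var(R_m) = 78.6667 / 48.3347 = 1.6275
MRP = 8.1% − 1.3% = 6.80%
E(R) = R_f + β × MRP = 1.3% + 1.6275 × 6.8% = 12.37%

12.37%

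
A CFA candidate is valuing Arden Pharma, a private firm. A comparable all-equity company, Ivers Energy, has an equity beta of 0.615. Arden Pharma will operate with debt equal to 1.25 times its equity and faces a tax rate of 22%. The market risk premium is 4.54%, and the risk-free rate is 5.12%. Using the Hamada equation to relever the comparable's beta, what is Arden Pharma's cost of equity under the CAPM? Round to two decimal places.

β_L = β_U × [1 + (1 − t)(D/E)] = 0.615 × [1 + (1 − 0.22) × 1.25]
    = 0.615 × [1 + 0.78 × 1.25] = 0.615 × 1.9750 = 1.2146
E(R) = R_f + β_L × MRP = 5.12% + 1.2146 × 4.54% = 10.63%

10.63%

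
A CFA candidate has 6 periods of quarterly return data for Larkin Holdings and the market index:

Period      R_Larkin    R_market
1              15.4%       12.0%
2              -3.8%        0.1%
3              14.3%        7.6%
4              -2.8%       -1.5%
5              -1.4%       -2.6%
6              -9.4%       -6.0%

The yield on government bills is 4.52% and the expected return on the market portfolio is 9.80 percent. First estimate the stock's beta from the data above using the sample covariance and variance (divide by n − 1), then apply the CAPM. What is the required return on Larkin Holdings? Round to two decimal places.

Mean R_i = (15.4 − 3.8 + 14.3 − 2.8 − 1.4 − 9.4) / 6 = 2.0500%
Mean R_m = (12.0 + 0.1 + 7.6 − 1.5 − 2.6 − 6.0) / 6 = 1.6000%
Σ(R_i − R̄_i)(R_m − R̄_m) = 337.6600  ⇒  Cov = 337.6600 / 5 = 67.5320
Σ(R_m − R̄_m)² = 231.4200  ⇒  Var(R_m) = 231.4200 / 5 = 46.2840
β = Cov / Var(R_m) = 67.5320 / 46.2840 = 1.4591
MRP = 9.80% − 4.52% = 5.28%
E(R) = R_f + β × MRP = 4.52% + 1.4591 × 5.28% = 12.22%

12.22%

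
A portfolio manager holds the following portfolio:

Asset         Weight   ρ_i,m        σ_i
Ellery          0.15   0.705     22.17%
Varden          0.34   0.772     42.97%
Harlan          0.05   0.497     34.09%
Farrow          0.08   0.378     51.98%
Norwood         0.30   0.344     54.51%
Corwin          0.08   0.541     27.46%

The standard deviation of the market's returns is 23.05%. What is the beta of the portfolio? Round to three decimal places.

β_Ellery = 0.705 × 22.17% / 23.05% = 0.6781
β_Varden = 0.772 × 42.97% / 23.05% = 1.4392
β_Harlan = 0.497 × 34.09% / 23.05% = 0.7350
β_Farrow = 0.378 × 51.98% / 23.05% = 0.8524
β_Norwood = 0.344 × 54.51% / 23.05% = 0.8135
β_Corwin = 0.541 × 27.46% / 23.05% = 0.6445
β_P = Σ w_i β_i = 0.15×0.6781 + 0.34×1.4392 + 0.05×0.7350 + 0.08×0.8524 + 0.30×0.8135 + 0.08×0.6445 = 0.9916

0.992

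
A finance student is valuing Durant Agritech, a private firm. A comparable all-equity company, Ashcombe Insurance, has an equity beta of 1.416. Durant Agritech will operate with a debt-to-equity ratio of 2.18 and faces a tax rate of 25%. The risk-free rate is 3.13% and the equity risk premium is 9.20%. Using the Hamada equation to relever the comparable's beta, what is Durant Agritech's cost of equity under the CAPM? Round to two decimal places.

37.46%

β_L = β_U × [1 + (1 − t)(D/E)] = 1.416 × [1 + (1 − 0.25) × 2.18]
    = 1.416 × [1 + 0.75 × 2.18] = 1.416 × 2.6350 = 3.7312
E(R) = R_f + β_L × MRP = 3.13% + 3.7312 × 9.20% = 37.46%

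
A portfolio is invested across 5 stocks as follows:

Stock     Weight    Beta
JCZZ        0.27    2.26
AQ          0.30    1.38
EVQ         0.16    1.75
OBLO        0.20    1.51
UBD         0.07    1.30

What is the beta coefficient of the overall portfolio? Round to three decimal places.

β_P = Σ w_i β_i = 0.27×2.26 + 0.30×1.38 + 0.16×1.75 + 0.20×1.51 + 0.07×1.30 = 1.6972

1.697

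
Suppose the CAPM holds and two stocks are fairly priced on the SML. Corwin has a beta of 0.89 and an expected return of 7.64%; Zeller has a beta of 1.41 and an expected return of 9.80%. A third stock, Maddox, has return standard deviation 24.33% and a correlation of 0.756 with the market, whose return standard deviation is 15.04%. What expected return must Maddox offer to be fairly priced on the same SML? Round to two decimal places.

MRP = (9.80% − 7.64%) / (1.41 − 0.89) = 4.1538%
R_f = 7.64% − 0.89 × 4.1538% = 3.9431%
β_Maddox = ρ·σ_i/σ_m = 0.756 × 24.33 / 15.04 = 1.2230
E(R_Maddox) = R_f + β × MRP = 3.9431% + 1.2230 × 4.1538% = 9.02%

9.02%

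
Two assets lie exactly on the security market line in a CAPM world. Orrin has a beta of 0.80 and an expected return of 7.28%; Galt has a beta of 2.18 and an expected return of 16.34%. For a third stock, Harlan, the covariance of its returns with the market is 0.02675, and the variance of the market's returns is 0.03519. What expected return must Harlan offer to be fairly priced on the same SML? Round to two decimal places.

7.02%

MRP = (16.34% − 7.28%) / (2.18 − 0.80) = 6.5652%
R_f = 7.28% − 0.80 × 6.5652% = 2.0278%
β_Harlan = Cov / Var(R_m) = 0.02675 / 0.03519 = 0.7602
E(R_Harlan) = R_f + β × MRP = 2.0278% + 0.7602 × 6.5652% = 7.02%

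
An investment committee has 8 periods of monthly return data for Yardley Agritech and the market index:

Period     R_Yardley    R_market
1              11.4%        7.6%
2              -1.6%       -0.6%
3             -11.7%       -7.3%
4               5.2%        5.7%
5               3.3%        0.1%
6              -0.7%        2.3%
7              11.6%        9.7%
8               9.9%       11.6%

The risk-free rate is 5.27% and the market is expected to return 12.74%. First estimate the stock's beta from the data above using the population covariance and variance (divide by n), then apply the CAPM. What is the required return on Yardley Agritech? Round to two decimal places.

14.31%

Mean R_i = (11.4 − 1.6 − 11.7 + 5.2 + 3.3 − 0.7 + 11.6 + 9.9) / 8 = 3.4250%
Mean R_m = (7.6 − 0.6 − 7.3 + 5.7 + 0.1 + 2.3 + 9.7 + 11.6) / 8 = 3.6375%
Σ(R_i − R̄_i)(R_m − R̄_m) = 329.0625  ⇒  Cov = 329.0625 / 8 = 41.1328
Σ(R_m − R̄_m)² = 271.9988  ⇒  Var(R_m) = 271.9988 / 8 = 33.9999
β = Cov / Var(R_m) = 41.1328 / 33.9999 = 1.2098
MRP = 12.74% − 5.27% = 7.47%
E(R) = R_f + β × MRP = 5.27% + 1.2098 × 7.47% = 14.31%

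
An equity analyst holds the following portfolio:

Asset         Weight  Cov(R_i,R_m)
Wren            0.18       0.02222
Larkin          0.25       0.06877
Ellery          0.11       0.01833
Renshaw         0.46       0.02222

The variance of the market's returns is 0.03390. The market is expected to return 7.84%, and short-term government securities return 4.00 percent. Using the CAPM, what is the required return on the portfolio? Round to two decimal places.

7.79%

β_Wren = 0.02222 / 0.03390 = 0.6555
β_Larkin = 0.06877 / 0.03390 = 2.0286
β_Ellery = 0.01833 / 0.03390 = 0.5407
β_Renshaw = 0.02222 / 0.03390 = 0.6555
β_P = Σ w_i β_i = 0.18×0.6555 + 0.25×2.0286 + 0.11×0.5407 + 0.46×0.6555 = 0.9861
MRP = 7.84% − 4.00% = 3.84%
E(R_P) = R_f + β_P × MRP = 4.00% + 0.9861 × 3.84% = 7.79%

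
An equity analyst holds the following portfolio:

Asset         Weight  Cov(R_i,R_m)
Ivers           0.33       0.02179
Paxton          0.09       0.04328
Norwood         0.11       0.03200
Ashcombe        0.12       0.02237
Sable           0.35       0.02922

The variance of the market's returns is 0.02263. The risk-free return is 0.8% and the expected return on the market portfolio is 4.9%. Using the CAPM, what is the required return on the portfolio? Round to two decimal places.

5.79%

β_Ivers = 0.02179 / 0.02263 = 0.9629
β_Paxton = 0.04328 / 0.02263 = 1.9125
β_Norwood = 0.03200 / 0.02263 = 1.4141
β_Ashcombe = 0.02237 / 0.02263 = 0.9885
β_Sable = 0.02922 / 0.02263 = 1.2912
β_P = Σ w_i β_i = 0.33×0.9629 + 0.09×1.9125 + 0.11×1.4141 + 0.12×0.9885 + 0.35×1.2912 = 1.2160
MRP = 4.9% − 0.8% = 4.10%
E(R_P) = R_f + β_P × MRP = 0.8% + 1.2160 × 4.1% = 5.79%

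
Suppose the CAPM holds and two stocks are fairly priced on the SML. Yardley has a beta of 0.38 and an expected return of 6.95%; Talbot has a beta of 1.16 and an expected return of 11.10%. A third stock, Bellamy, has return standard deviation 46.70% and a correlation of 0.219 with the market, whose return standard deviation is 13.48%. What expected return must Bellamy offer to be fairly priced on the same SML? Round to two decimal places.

MRP = (11.10% − 6.95%) / (1.16 − 0.38) = 5.3205%
R_f = 6.95% − 0.38 × 5.3205% = 4.9282%
β_Bellamy = ρ·σ_i/σ_m = 0.219 × 46.70 / 13.48 = 0.7587
E(R_Bellamy) = R_f + β × MRP = 4.9282% + 0.7587 × 5.3205% = 8.96%

8.96%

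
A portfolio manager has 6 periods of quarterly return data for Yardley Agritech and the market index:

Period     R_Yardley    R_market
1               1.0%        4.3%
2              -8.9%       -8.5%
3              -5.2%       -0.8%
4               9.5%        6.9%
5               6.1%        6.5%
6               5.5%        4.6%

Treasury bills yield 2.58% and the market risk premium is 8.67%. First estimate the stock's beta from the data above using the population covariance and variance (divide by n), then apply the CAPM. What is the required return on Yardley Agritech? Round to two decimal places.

12.40%

Mean R_i = (1.0 − 8.9 − 5.2 + 9.5 + 6.1 + 5.5) / 6 = 1.3333%
Mean R_m = (4.3 − 8.5 − 0.8 + 6.9 + 6.5 + 4.6) / 6 = 2.1667%
Σ(R_i − R̄_i)(R_m − R̄_m) = 197.2767  ⇒  Cov = 197.2767 / 6 = 32.8795
Σ(R_m − R̄_m)² = 174.2333  ⇒  Var(R_m) = 174.2333 / 6 = 29.0389
β = Cov / Var(R_m) = 32.8795 / 29.0389 = 1.1323
E(R) = R_f + β × MRP = 2.58% + 1.1323 × 8.67% = 12.40%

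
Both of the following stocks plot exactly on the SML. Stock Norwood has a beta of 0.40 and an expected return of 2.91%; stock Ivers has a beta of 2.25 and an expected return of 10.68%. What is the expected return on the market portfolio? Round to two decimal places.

Both satisfy E(R) = R_f + β·MRP, so the slope of the SML is
MRP = (10.68% − 2.91%) / (2.25 − 0.40) = 7.77% / 1.85 = 4.2000%
R_f = E(R_Norwood) − β_Norwood·MRP = 2.91% − 0.40 × 4.2000% = 1.2300%
E(R_m) = R_f + MRP = 1.2300% + 4.2000% = 5.43%

5.43%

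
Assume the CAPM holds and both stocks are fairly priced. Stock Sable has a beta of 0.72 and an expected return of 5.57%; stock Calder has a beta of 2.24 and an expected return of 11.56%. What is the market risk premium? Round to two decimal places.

3.94%

Both satisfy E(R) = R_f + β·MRP, so the slope of the SML is
MRP = (11.56% − 5.57%) / (2.24 − 0.72) = 5.99% / 1.52 = 3.9408%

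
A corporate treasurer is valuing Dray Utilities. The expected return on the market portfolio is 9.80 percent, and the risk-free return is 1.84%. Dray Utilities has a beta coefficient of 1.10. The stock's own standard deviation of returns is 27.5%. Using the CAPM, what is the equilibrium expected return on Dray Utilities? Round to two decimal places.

Market risk premium = E(R_m) − R_f = 9.80% − 1.84% = 7.96%
E(R) = R_f + β × MRP = 1.84% + 1.10 × 7.96% = 10.60%

10.60%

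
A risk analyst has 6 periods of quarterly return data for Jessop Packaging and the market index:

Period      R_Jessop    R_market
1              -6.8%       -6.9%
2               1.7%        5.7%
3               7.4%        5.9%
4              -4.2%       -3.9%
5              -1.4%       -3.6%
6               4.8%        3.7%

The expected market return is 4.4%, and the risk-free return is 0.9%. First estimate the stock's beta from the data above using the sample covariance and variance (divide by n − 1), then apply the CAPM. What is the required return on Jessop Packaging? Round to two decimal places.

Mean R_i = (-6.8 + 1.7 + 7.4 − 4.2 − 1.4 + 4.8) / 6 = 0.2500%
Mean R_m = (-6.9 + 5.7 + 5.9 − 3.9 − 3.6 + 3.7) / 6 = 0.1500%
Σ(R_i − R̄_i)(R_m − R̄_m) = 139.2250  ⇒  Cov = 139.2250 / 5 = 27.8450
Σ(R_m − R̄_m)² = 156.6350  ⇒  Var(R_m) = 156.6350 / 5 = 31.3270
β = Cov / Var(R_m) = 27.8450 / 31.3270 = 0.8888
MRP = 4.4% − 0.9% = 3.50%
E(R) = R_f + β × MRP = 0.9% + 0.8888 × 3.5% = 4.01%

4.01%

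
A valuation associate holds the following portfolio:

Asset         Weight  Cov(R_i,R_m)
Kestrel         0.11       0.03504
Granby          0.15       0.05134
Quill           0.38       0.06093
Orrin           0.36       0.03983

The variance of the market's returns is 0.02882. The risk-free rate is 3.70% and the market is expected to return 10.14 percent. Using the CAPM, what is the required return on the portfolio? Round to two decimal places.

14.66%

β_Kestrel = 0.03504 / 0.02882 = 1.2158
β_Granby = 0.05134 / 0.02882 = 1.7814
β_Quill = 0.06093 / 0.02882 = 2.1142
β_Orrin = 0.03983 / 0.02882 = 1.3820
β_P = Σ w_i β_i = 0.11×1.2158 + 0.15×1.7814 + 0.38×2.1142 + 0.36×1.3820 = 1.7019
MRP = 10.14% − 3.70% = 6.44%
E(R_P) = R_f + β_P × MRP = 3.70% + 1.7019 × 6.44% = 14.66%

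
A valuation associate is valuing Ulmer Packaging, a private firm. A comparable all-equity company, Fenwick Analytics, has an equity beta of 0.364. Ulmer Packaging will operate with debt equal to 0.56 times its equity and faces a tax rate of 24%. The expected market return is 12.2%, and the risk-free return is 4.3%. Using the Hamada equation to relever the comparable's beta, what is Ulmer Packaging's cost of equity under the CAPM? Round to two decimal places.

β_L = β_U × [1 + (1 − t)(D/E)] = 0.364 × [1 + (1 − 0.24) × 0.56]
    = 0.364 × [1 + 0.76 × 0.56] = 0.364 × 1.4256 = 0.5189
MRP = 12.2% − 4.3% = 7.90%
E(R) = R_f + β_L × MRP = 4.3% + 0.5189 × 7.9% = 8.40%

8.40%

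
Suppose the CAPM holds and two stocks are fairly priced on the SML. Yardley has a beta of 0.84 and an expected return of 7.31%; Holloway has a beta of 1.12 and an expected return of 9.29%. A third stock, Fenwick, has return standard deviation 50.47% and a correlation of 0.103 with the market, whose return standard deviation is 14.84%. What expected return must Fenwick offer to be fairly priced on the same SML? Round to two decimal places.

MRP = (9.29% − 7.31%) / (1.12 − 0.84) = 7.0714%
R_f = 7.31% − 0.84 × 7.0714% = 1.3700%
β_Fenwick = ρ·σ_i/σ_m = 0.103 × 50.47 / 14.84 = 0.3503
E(R_Fenwick) = R_f + β × MRP = 1.3700% + 0.3503 × 7.0714% = 3.85%

3.85%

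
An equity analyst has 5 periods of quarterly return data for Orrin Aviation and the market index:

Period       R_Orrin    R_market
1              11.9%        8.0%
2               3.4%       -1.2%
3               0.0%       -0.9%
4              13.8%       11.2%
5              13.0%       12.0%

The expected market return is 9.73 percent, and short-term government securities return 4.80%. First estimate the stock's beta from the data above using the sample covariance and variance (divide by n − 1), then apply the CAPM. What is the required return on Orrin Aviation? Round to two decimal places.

9.44%

Mean R_i = (11.9 + 3.4 + 0.0 + 13.8 + 13.0) / 5 = 8.4200%
Mean R_m = (8.0 − 1.2 − 0.9 + 11.2 + 12.0) / 5 = 5.8200%
Σ(R_i − R̄_i)(R_m − R̄_m) = 156.6580  ⇒  Cov = 156.6580 / 4 = 39.1645
Σ(R_m − R̄_m)² = 166.3280  ⇒  Var(R_m) = 166.3280 / 4 = 41.5820
β = Cov / Var(R_m) = 39.1645 / 41.5820 = 0.9419
MRP = 9.73% − 4.80% = 4.93%
E(R) = R_f + β × MRP = 4.80% + 0.9419 × 4.93% = 9.44%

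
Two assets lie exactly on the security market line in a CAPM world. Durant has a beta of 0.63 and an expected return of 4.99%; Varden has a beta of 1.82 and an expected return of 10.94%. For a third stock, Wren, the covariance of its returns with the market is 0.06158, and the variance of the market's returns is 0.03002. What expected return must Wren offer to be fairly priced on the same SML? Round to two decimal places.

12.10%

MRP = (10.94% − 4.99%) / (1.82 − 0.63) = 5.0000%
R_f = 4.99% − 0.63 × 5.0000% = 1.8400%
β_Wren = Cov / Var(R_m) = 0.06158 / 0.03002 = 2.0513
E(R_Wren) = R_f + β × MRP = 1.8400% + 2.0513 × 5.0000% = 12.10%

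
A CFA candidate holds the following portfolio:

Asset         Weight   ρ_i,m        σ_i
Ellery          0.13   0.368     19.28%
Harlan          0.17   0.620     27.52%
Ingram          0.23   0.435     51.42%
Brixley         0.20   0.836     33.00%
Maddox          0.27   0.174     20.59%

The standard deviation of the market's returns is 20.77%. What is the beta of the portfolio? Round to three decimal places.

0.744

β_Ellery = 0.368 × 19.28% / 20.77% = 0.3416
β_Harlan = 0.620 × 27.52% / 20.77% = 0.8215
β_Ingram = 0.435 × 51.42% / 20.77% = 1.0769
β_Brixley = 0.836 × 33.00% / 20.77% = 1.3283
β_Maddox = 0.174 × 20.59% / 20.77% = 0.1725
β_P = Σ w_i β_i = 0.13×0.3416 + 0.17×0.8215 + 0.23×1.0769 + 0.20×1.3283 + 0.27×0.1725 = 0.7440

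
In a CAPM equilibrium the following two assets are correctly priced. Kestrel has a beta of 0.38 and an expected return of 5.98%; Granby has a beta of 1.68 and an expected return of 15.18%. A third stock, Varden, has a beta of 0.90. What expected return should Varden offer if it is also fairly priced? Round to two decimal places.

MRP (SML slope) = (15.18% − 5.98%) / (1.68 − 0.38) = 9.20% / 1.30 = 7.0769%
R_f (intercept) = 5.98% − 0.38 × 7.0769% = 3.2908%
E(R_Varden) = R_f + β × MRP = 3.2908% + 0.90 × 7.0769% = 9.66%

9.66%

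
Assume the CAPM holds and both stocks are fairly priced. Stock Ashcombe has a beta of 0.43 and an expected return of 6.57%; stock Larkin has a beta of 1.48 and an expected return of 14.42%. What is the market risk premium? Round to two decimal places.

7.48%

Both satisfy E(R) = R_f + β·MRP, so the slope of the SML is
MRP = (14.42% − 6.57%) / (1.48 − 0.43) = 7.85% / 1.05 = 7.4762%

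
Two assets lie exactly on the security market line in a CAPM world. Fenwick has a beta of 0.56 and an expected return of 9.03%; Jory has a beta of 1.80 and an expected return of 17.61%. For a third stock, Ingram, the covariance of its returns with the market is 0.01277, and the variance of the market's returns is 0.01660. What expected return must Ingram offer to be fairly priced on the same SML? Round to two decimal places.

10.48%

MRP = (17.61% − 9.03%) / (1.80 − 0.56) = 6.9194%
R_f = 9.03% − 0.56 × 6.9194% = 5.1551%
β_Ingram = Cov / Var(R_m) = 0.01277 / 0.01660 = 0.7693
E(R_Ingram) = R_f + β × MRP = 5.1551% + 0.7693 × 6.9194% = 10.48%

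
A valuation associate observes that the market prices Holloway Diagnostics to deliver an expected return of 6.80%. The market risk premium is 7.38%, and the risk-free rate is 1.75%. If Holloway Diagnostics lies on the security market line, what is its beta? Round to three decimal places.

β = (E(R) − R_f) / MRP = (6.80% − 1.75%) / 7.38% = 5.05% / 7.38% = 0.684

0.684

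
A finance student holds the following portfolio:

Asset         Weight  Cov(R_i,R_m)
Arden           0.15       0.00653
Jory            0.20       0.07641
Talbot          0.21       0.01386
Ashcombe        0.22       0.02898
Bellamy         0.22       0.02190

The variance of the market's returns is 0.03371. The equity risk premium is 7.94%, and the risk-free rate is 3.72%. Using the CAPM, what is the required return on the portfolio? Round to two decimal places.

10.87%

β_Arden = 0.00653 / 0.03371 = 0.1937
β_Jory = 0.07641 / 0.03371 = 2.2667
β_Talbot = 0.01386 / 0.03371 = 0.4112
β_Ashcombe = 0.02898 / 0.03371 = 0.8597
β_Bellamy = 0.02190 / 0.03371 = 0.6497
β_P = Σ w_i β_i = 0.15×0.1937 + 0.20×2.2667 + 0.21×0.4112 + 0.22×0.8597 + 0.22×0.6497 = 0.9008
E(R_P) = R_f + β_P × MRP = 3.72% + 0.9008 × 7.94% = 10.87%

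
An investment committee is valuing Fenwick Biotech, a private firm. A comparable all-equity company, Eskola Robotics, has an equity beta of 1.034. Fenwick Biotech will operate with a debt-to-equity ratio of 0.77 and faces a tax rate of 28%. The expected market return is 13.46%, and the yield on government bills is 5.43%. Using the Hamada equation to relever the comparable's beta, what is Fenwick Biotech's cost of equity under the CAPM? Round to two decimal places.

β_L = β_U × [1 + (1 − t)(D/E)] = 1.034 × [1 + (1 − 0.28) × 0.77]
    = 1.034 × [1 + 0.72 × 0.77] = 1.034 × 1.5544 = 1.6072
MRP = 13.46% − 5.43% = 8.03%
E(R) = R_f + β_L × MRP = 5.43% + 1.6072 × 8.03% = 18.34%

18.34%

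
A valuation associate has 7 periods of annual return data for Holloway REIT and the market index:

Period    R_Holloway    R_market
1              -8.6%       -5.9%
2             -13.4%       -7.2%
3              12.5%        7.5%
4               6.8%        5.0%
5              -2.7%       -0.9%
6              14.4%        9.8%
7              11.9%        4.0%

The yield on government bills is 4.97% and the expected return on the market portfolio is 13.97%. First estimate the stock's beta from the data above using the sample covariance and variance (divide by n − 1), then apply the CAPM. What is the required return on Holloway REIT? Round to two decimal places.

Mean R_i = (-8.6 − 13.4 + 12.5 + 6.8 − 2.7 + 14.4 + 11.9) / 7 = 2.9857%
Mean R_m = (-5.9 − 7.2 + 7.5 + 5.0 − 0.9 + 9.8 + 4.0) / 7 = 1.7571%
Σ(R_i − R̄_i)(R_m − R̄_m) = 429.3957  ⇒  Cov = 429.3957 / 6 = 71.5660
Σ(R_m − R̄_m)² = 259.1371  ⇒  Var(R_m) = 259.1371 / 6 = 43.1895
β = Cov / Var(R_m) = 71.5660 / 43.1895 = 1.6570
MRP = 13.97% − 4.97% = 9.00%
E(R) = R_f + β × MRP = 4.97% + 1.6570 × 9.00% = 19.88%

19.88%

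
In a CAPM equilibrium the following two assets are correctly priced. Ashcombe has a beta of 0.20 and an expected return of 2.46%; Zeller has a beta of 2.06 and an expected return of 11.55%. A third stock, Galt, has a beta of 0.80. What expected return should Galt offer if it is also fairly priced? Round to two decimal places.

MRP (SML slope) = (11.55% − 2.46%) / (2.06 − 0.20) = 9.09% / 1.86 = 4.8871%
R_f (intercept) = 2.46% − 0.20 × 4.8871% = 1.4826%
E(R_Galt) = R_f + β × MRP = 1.4826% + 0.80 × 4.8871% = 5.39%

5.39%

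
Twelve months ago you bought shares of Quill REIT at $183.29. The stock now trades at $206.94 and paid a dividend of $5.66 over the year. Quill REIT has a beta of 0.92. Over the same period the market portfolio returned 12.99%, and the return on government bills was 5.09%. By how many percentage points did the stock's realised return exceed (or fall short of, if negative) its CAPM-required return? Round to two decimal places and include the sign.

+3.63%

Realised HPR = (P1 + D1 − P0) / P0 = (206.94 + 5.66 − 183.29) / 183.29 = 29.31 / 183.29 = 15.9911%
MRP = 12.99% − 5.09% = 7.90%
CAPM required = R_f + β·MRP = 5.09% + 0.92 × 7.90% = 12.3580%
α = realised − required = 15.9911% − 12.3580% = +3.63%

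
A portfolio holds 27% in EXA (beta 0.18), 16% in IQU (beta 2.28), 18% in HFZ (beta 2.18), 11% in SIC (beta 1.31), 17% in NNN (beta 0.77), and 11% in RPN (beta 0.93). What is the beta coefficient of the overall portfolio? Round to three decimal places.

β_P = Σ w_i β_i = 0.27×0.18 + 0.16×2.28 + 0.18×2.18 + 0.11×1.31 + 0.17×0.77 + 0.11×0.93 = 1.1831

1.183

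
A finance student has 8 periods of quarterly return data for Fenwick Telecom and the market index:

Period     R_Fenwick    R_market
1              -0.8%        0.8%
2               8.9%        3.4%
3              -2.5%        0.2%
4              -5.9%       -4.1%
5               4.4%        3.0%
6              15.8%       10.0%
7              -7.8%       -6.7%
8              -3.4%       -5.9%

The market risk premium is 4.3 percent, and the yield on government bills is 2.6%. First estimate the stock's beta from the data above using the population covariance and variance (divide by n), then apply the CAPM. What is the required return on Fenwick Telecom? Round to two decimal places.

Mean R_i = (-0.8 + 8.9 − 2.5 − 5.9 + 4.4 + 15.8 − 7.8 − 3.4) / 8 = 1.0875%
Mean R_m = (0.8 + 3.4 + 0.2 − 4.1 + 3.0 + 10.0 − 6.7 − 5.9) / 8 = 0.0875%
Σ(R_i − R̄_i)(R_m − R̄_m) = 296.0688  ⇒  Cov = 296.0688 / 8 = 37.0086
Σ(R_m − R̄_m)² = 217.6888  ⇒  Var(R_m) = 217.6888 / 8 = 27.2111
β = Cov / Var(R_m) = 37.0086 / 27.2111 = 1.3601
E(R) = R_f + β × MRP = 2.6% + 1.3601 × 4.3% = 8.45%

8.45%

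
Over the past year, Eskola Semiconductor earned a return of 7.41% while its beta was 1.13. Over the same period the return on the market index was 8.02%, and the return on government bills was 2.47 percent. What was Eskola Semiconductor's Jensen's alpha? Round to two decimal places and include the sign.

Market excess return = 8.02% − 2.47% = 5.55%
CAPM benchmark = R_f + β(R_m − R_f) = 2.47% + 1.13 × 5.55% = 8.7415%
α = actual − benchmark = 7.41% − 8.7415% = -1.33%

-1.33%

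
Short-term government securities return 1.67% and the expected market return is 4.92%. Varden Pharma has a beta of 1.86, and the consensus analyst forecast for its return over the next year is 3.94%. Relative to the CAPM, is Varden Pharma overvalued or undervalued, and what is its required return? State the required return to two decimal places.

MRP = 4.92% − 1.67% = 3.25%
Required return = R_f + β·MRP = 1.67% + 1.86 × 3.25% = 7.72%
Forecast 3.94% < required 7.72% → the stock plots below the SML → overvalued.

Overvalued; required return 7.72%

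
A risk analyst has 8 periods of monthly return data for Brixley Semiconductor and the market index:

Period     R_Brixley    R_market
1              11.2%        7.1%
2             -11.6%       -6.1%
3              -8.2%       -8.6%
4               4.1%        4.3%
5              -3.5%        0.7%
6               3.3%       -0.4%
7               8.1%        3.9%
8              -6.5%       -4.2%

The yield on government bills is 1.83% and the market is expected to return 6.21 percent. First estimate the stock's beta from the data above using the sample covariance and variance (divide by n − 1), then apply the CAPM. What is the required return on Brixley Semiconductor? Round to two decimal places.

Mean R_i = (11.2 − 11.6 − 8.2 + 4.1 − 3.5 + 3.3 + 8.1 − 6.5) / 8 = -0.3875%
Mean R_m = (7.1 − 6.1 − 8.6 + 4.3 + 0.7 − 0.4 + 3.9 − 4.2) / 8 = -0.4125%
Σ(R_i − R̄_i)(R_m − R̄_m) = 292.2713  ⇒  Cov = 292.2713 / 7 = 41.7530
Σ(R_m − R̄_m)² = 212.2088  ⇒  Var(R_m) = 212.2088 / 7 = 30.3155
β = Cov / Var(R_m) = 41.7530 / 30.3155 = 1.3773
MRP = 6.21% − 1.83% = 4.38%
E(R) = R_f + β × MRP = 1.83% + 1.3773 × 4.38% = 7.86%

7.86%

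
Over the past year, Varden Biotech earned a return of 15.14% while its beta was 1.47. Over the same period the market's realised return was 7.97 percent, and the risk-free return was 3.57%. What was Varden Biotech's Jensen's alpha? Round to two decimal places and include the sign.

+5.10%

Market excess return = 7.97% − 3.57% = 4.40%
CAPM benchmark = R_f + β(R_m − R_f) = 3.57% + 1.47 × 4.40% = 10.0380%
α = actual − benchmark = 15.14% − 10.0380% = +5.10%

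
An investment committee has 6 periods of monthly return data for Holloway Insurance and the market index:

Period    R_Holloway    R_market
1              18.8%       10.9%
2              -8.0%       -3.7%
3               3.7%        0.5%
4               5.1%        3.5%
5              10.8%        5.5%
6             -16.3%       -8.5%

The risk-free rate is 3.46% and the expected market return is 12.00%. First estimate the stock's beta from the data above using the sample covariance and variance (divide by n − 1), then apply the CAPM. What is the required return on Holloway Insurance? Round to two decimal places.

19.11%

Mean R_i = (18.8 − 8.0 + 3.7 + 5.1 + 10.8 − 16.3) / 6 = 2.3500%
Mean R_m = (10.9 − 3.7 + 0.5 + 3.5 + 5.5 − 8.5) / 6 = 1.3667%
Σ(R_i − R̄_i)(R_m − R̄_m) = 432.9000  ⇒  Cov = 432.9000 / 5 = 86.5800
Σ(R_m − R̄_m)² = 236.2933  ⇒  Var(R_m) = 236.2933 / 5 = 47.2587
β = Cov / Var(R_m) = 86.5800 / 47.2587 = 1.8320
MRP = 12.00% − 3.46% = 8.54%
E(R) = R_f + β × MRP = 3.46% + 1.8320 × 8.54% = 19.11%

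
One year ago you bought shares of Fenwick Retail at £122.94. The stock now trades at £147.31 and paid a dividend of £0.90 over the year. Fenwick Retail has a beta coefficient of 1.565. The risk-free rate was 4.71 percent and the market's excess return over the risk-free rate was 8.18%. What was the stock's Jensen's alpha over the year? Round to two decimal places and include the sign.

+3.04%

Realised HPR = (P1 + D1 − P0) / P0 = (147.31 + 0.90 − 122.94) / 122.94 = 25.27 / 122.94 = 20.5547%
CAPM required = R_f + β·MRP = 4.71% + 1.565 × 8.18% = 17.51170%
α = realised − required = 20.5547% − 17.51170% = +3.04%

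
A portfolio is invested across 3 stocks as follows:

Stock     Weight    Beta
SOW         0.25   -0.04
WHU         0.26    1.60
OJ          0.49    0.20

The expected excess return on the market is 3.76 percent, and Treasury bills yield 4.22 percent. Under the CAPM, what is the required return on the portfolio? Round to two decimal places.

β_P = Σ w_i β_i = 0.25×-0.04 + 0.26×1.60 + 0.49×0.20 = 0.5040
E(R_P) = R_f + β_P × MRP = 4.22% + 0.5040 × 3.76% = 6.12%

6.12%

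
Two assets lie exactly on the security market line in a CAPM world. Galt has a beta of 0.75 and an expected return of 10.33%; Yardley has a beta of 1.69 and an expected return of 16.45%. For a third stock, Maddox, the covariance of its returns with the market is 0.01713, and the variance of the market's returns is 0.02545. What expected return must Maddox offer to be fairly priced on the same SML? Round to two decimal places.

MRP = (16.45% − 10.33%) / (1.69 − 0.75) = 6.5106%
R_f = 10.33% − 0.75 × 6.5106% = 5.4471%
β_Maddox = Cov / Var(R_m) = 0.01713 / 0.02545 = 0.6731
E(R_Maddox) = R_f + β × MRP = 5.4471% + 0.6731 × 6.5106% = 9.83%

9.83%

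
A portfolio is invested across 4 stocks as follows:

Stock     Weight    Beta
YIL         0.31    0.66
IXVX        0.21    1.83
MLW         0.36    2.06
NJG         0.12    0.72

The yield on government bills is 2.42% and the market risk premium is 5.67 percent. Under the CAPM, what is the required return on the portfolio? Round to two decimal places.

β_P = Σ w_i β_i = 0.31×0.66 + 0.21×1.83 + 0.36×2.06 + 0.12×0.72 = 1.4169
E(R_P) = R_f + β_P × MRP = 2.42% + 1.4169 × 5.67% = 10.45%

10.45%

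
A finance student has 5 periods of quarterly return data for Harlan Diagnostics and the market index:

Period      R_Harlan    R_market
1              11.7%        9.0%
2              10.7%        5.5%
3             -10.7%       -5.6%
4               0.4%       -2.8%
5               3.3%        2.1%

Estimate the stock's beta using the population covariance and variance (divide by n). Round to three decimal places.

1.447

Mean R_i = (11.7 + 10.7 − 10.7 + 0.4 + 3.3) / 5 = 3.0800%
Mean R_m = (9.0 + 5.5 − 5.6 − 2.8 + 2.1) / 5 = 1.6400%
Σ(R_i − R̄_i)(R_m − R̄_m) = 204.6240  ⇒  Cov = 204.6240 / 5 = 40.9248
Σ(R_m − R̄_m)² = 141.4120  ⇒  Var(R_m) = 141.4120 / 5 = 28.2824
β = Cov / Var(R_m) = 40.9248 / 28.2824 = 1.4470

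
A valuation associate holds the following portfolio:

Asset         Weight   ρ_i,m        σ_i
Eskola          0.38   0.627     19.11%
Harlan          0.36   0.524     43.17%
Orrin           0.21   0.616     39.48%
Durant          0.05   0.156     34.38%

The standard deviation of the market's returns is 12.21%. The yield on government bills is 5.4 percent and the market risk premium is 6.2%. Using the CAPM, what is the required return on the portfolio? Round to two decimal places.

β_Eskola = 0.627 × 19.11% / 12.21% = 0.9813
β_Harlan = 0.524 × 43.17% / 12.21% = 1.8527
β_Orrin = 0.616 × 39.48% / 12.21% = 1.9918
β_Durant = 0.156 × 34.38% / 12.21% = 0.4393
β_P = Σ w_i β_i = 0.38×0.9813 + 0.36×1.8527 + 0.21×1.9918 + 0.05×0.4393 = 1.4801
E(R_P) = R_f + β_P × MRP = 5.4% + 1.4801 × 6.2% = 14.58%

14.58%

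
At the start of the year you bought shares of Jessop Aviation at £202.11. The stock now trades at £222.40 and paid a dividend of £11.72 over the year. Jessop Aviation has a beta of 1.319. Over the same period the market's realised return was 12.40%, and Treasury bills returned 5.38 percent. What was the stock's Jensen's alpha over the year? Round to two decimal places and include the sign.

Realised HPR = (P1 + D1 − P0) / P0 = (222.40 + 11.72 − 202.11) / 202.11 = 32.01 / 202.11 = 15.8379%
MRP = 12.40% − 5.38% = 7.02%
CAPM required = R_f + β·MRP = 5.38% + 1.319 × 7.02% = 14.63938%
α = realised − required = 15.8379% − 14.63938% = +1.20%

+1.20%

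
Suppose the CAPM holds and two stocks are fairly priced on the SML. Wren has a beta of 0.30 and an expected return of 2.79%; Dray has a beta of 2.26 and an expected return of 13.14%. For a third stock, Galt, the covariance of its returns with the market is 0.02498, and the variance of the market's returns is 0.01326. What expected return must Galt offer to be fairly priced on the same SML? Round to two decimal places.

MRP = (13.14% − 2.79%) / (2.26 − 0.30) = 5.2806%
R_f = 2.79% − 0.30 × 5.2806% = 1.2058%
β_Galt = Cov / Var(R_m) = 0.02498 / 0.01326 = 1.8839
E(R_Galt) = R_f + β × MRP = 1.2058% + 1.8839 × 5.2806% = 11.15%

11.15%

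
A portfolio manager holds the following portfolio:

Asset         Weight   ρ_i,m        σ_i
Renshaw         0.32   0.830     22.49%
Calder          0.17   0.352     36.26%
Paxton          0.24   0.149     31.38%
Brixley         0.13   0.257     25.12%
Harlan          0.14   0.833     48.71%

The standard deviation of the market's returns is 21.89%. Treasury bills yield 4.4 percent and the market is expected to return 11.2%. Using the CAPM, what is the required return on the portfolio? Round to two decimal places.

9.30%

β_Renshaw = 0.830 × 22.49% / 21.89% = 0.8528
β_Calder = 0.352 × 36.26% / 21.89% = 0.5831
β_Paxton = 0.149 × 31.38% / 21.89% = 0.2136
β_Brixley = 0.257 × 25.12% / 21.89% = 0.2949
β_Harlan = 0.833 × 48.71% / 21.89% = 1.8536
β_P = Σ w_i β_i = 0.32×0.8528 + 0.17×0.5831 + 0.24×0.2136 + 0.13×0.2949 + 0.14×1.8536 = 0.7211
MRP = 11.2% − 4.4% = 6.80%
E(R_P) = R_f + β_P × MRP = 4.4% + 0.7211 × 6.8% = 9.30%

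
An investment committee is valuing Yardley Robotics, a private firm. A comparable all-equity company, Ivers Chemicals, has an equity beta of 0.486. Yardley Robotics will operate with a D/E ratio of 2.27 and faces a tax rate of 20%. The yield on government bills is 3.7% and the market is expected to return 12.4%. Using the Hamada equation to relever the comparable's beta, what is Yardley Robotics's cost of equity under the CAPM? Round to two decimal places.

β_L = β_U × [1 + (1 − t)(D/E)] = 0.486 × [1 + (1 − 0.20) × 2.27]
    = 0.486 × [1 + 0.80 × 2.27] = 0.486 × 2.8160 = 1.3686
MRP = 12.4% − 3.7% = 8.70%
E(R) = R_f + β_L × MRP = 3.7% + 1.3686 × 8.7% = 15.61%

15.61%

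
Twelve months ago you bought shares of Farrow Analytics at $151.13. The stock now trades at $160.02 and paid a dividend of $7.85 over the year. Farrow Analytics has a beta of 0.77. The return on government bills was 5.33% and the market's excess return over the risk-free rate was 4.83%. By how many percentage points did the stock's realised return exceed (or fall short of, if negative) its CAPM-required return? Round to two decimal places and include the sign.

+2.03%

Realised HPR = (P1 + D1 − P0) / P0 = (160.02 + 7.85 − 151.13) / 151.13 = 16.74 / 151.13 = 11.0766%
CAPM required = R_f + β·MRP = 5.33% + 0.77 × 4.83% = 9.0491%
α = realised − required = 11.0766% − 9.0491% = +2.03%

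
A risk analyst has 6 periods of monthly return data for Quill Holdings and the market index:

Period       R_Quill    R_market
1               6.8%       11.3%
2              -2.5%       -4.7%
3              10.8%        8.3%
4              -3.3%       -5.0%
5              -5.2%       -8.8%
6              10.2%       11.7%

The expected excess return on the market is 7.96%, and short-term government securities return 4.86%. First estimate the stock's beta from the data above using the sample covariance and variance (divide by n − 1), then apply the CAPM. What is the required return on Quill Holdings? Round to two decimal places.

10.85%

Mean R_i = (6.8 − 2.5 + 10.8 − 3.3 − 5.2 + 10.2) / 6 = 2.8000%
Mean R_m = (11.3 − 4.7 + 8.3 − 5.0 − 8.8 + 11.7) / 6 = 2.1333%
Σ(R_i − R̄_i)(R_m − R̄_m) = 323.9900  ⇒  Cov = 323.9900 / 5 = 64.7980
Σ(R_m − R̄_m)² = 430.6933  ⇒  Var(R_m) = 430.6933 / 5 = 86.1387
β = Cov / Var(R_m) = 64.7980 / 86.1387 = 0.7523
E(R) = R_f + β × MRP = 4.86% + 0.7523 × 7.96% = 10.85%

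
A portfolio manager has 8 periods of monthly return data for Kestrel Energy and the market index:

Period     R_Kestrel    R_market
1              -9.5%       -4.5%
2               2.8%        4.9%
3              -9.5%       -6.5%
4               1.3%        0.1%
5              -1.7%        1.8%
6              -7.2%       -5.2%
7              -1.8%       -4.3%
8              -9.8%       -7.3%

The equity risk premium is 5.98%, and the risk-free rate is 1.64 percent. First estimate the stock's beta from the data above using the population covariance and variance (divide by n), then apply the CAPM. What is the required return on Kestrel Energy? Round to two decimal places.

Mean R_i = (-9.5 + 2.8 − 9.5 + 1.3 − 1.7 − 7.2 − 1.8 − 9.8) / 8 = -4.4250%
Mean R_m = (-4.5 + 4.9 − 6.5 + 0.1 + 1.8 − 5.2 − 4.3 − 7.3) / 8 = -2.6250%
Σ(R_i − R̄_i)(R_m − R̄_m) = 139.0850  ⇒  Cov = 139.0850 / 8 = 17.3856
Σ(R_m − R̄_m)² = 133.4550  ⇒  Var(R_m) = 133.4550 / 8 = 16.6819
β = Cov / Var(R_m) = 17.3856 / 16.6819 = 1.0422
E(R) = R_f + β × MRP = 1.64% + 1.0422 × 5.98% = 7.87%

7.87%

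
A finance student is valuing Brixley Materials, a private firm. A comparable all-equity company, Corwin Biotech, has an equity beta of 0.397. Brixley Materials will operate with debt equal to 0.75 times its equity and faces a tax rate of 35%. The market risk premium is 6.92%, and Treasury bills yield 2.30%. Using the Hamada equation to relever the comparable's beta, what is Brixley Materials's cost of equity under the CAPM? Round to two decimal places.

β_L = β_U × [1 + (1 − t)(D/E)] = 0.397 × [1 + (1 − 0.35) × 0.75]
    = 0.397 × [1 + 0.65 × 0.75] = 0.397 × 1.4875 = 0.5905
E(R) = R_f + β_L × MRP = 2.30% + 0.5905 × 6.92% = 6.39%

6.39%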